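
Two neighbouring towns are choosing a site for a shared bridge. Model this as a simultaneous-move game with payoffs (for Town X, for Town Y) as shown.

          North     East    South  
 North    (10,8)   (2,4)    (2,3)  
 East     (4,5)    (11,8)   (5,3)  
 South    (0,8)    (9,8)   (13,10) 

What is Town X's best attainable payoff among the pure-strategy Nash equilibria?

Both North is a pure NE (Town X: 10 ≥ 4; Town Y: 8 ≥ 4). Town X gets 10.
Both East is a pure NE (Town X: 11 ≥ 9; Town Y: 8 ≥ 5). Town X gets 11.
Both South is a pure NE (Town X: 13 ≥ 5; Town Y: 10 ≥ 8). Town X gets 13.
Every other cell has a profitable deviation for at least one player. Highest of {10, 11, 13} is 13.

13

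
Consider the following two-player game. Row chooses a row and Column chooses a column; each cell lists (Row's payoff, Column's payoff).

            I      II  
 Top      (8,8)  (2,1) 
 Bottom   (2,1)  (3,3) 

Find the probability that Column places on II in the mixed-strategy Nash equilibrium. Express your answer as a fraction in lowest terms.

Column's mix q on I must make Row indifferent between Top and Bottom.
Row's payoff from Top: 8q + 2(1−q). From Bottom: 2q + 3(1−q).
Set equal: 6q = 1(1−q) → q = 1/7.
Probability on II is 1 − 1/7 = 6/7.

6/7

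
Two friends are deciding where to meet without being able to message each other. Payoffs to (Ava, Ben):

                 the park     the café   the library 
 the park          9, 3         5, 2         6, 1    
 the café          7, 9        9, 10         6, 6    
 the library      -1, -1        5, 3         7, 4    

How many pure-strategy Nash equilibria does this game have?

Both the park: Ava gets 9 (best alternative 7); Ben gets 3 (best alternative 2). Neither deviates — NE.
Both the café: Ava gets 9 (best alternative 5); Ben gets 10 (best alternative 9). Neither deviates — NE.
Both the library: Ava gets 7 (best alternative 6); Ben gets 4 (best alternative 3). Neither deviates — NE.
(the library, the park) is not a NE: Ava would switch to the park (9 > -1).
No other cell survives both best-response checks, so there are 3 pure NE.

3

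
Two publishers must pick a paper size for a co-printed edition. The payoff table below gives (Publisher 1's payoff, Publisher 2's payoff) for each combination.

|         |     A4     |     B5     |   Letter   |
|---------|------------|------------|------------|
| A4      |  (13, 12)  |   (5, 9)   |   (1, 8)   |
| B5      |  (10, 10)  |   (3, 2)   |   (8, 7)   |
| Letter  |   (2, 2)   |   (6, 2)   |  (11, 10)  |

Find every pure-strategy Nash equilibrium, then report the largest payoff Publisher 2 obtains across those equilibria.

12

Both A4 is a pure NE (Publisher 1: 13 ≥ 10; Publisher 2: 12 ≥ 9). Publisher 2 gets 12.
Both Letter is a pure NE (Publisher 1: 11 ≥ 8; Publisher 2: 10 ≥ 2). Publisher 2 gets 10.
Every other cell has a profitable deviation for at least one player. Highest of {12, 10} is 12.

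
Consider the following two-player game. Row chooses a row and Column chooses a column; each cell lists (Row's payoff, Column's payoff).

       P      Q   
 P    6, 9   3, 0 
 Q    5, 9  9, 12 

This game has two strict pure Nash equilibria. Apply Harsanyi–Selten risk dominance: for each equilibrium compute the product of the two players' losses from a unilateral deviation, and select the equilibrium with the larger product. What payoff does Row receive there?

9

At both P: Row loses 6 − 5 = 1 by deviating; Column loses 9 − 0 = 9. Product = 1·9 = 9.
At both Q: Row loses 9 − 3 = 6 by deviating; Column loses 12 − 9 = 3. Product = 6·3 = 18.
18 > 9, so both Q is risk-dominant. Row's payoff there is 9.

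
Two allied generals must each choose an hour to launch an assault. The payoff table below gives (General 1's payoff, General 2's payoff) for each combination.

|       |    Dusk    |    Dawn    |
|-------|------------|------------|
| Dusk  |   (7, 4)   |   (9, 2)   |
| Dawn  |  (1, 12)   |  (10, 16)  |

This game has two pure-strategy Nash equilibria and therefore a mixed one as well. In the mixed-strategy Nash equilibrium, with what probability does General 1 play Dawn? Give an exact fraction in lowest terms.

General 1's mix p on Dusk must make General 2 indifferent between Dusk and Dawn.
General 2's payoff from Dusk: 4p + 12(1−p). From Dawn: 2p + 16(1−p).
Set equal: 2p = 4(1−p) → p = 4/6 = 2/3.
Probability on Dawn is 1 − 2/3 = 1/3.

1/3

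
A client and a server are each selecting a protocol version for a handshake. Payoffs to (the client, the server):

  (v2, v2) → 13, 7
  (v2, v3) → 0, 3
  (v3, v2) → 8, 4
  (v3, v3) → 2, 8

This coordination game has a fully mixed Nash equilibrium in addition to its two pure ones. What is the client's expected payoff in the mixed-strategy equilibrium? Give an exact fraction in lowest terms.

The server mixes with probability q on v2, chosen so the client is indifferent: 13q + 0(1−q) = 8q + 2(1−q) gives q = 2/7.
The client's expected payoff (from either row, since indifferent) is 13·2/7 + 0·5/7 = 26/7.

26/7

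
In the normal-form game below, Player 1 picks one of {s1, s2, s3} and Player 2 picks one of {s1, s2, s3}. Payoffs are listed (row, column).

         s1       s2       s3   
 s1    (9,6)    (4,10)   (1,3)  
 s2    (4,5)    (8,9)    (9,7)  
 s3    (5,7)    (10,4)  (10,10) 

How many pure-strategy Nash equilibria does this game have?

Both s3: Player 1 gets 10 (best alternative 9); Player 2 gets 10 (best alternative 7). Neither deviates — NE.
Both s2 is not a NE: Player 1 would switch to s3 (10 > 8).
No other cell survives both best-response checks, so there is 1 pure NE.

1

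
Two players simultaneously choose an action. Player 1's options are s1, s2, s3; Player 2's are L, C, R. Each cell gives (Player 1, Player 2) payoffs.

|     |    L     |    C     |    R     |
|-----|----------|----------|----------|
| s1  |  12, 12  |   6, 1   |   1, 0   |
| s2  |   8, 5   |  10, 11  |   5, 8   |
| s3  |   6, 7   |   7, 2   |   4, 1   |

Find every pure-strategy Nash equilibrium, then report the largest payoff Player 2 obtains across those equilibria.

(s1, L) is a pure NE (Player 1: 12 ≥ 8; Player 2: 12 ≥ 1). Player 2 gets 12.
(s2, C) is a pure NE (Player 1: 10 ≥ 7; Player 2: 11 ≥ 8). Player 2 gets 11.
Every other cell has a profitable deviation for at least one player. Highest of {12, 11} is 12.

12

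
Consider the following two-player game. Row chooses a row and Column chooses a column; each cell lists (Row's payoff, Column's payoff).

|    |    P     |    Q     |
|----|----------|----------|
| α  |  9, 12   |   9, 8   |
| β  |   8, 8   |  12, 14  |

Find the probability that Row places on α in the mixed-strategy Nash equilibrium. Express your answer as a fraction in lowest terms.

Row's mix p on α must make Column indifferent between P and Q.
Column's payoff from P: 12p + 8(1−p). From Q: 8p + 14(1−p).
Set equal: 4p = 6(1−p) → p = 6/10 = 3/5.

3/5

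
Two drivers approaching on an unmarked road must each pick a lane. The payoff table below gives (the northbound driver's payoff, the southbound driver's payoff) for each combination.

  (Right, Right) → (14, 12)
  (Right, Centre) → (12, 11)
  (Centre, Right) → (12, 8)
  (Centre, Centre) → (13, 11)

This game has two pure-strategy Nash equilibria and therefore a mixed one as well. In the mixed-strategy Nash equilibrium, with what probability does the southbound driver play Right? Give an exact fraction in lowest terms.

The southbound driver's mix q on Right must make the northbound driver indifferent between Right and Centre.
The northbound driver's payoff from Right: 14q + 12(1−q). From Centre: 12q + 13(1−q).
Set equal: 2q = 1(1−q) → q = 1/3.

1/3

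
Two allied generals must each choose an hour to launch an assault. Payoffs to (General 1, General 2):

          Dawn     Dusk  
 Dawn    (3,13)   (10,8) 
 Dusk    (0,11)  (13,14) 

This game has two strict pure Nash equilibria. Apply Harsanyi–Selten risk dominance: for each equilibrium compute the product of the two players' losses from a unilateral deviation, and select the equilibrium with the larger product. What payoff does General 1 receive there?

3

At both Dawn: General 1 loses 3 − 0 = 3 by deviating; General 2 loses 13 − 8 = 5. Product = 3·5 = 15.
At both Dusk: General 1 loses 13 − 10 = 3 by deviating; General 2 loses 14 − 11 = 3. Product = 3·3 = 9.
15 > 9, so both Dawn is risk-dominant. General 1's payoff there is 3.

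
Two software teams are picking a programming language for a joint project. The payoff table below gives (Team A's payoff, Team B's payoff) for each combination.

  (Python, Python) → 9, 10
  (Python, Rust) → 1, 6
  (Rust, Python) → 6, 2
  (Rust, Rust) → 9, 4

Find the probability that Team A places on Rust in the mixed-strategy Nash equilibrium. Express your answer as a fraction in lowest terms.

2/3

Team A's mix p on Python must make Team B indifferent between Python and Rust.
Team B's payoff from Python: 10p + 2(1−p). From Rust: 6p + 4(1−p).
Set equal: 4p = 2(1−p) → p = 2/6 = 1/3.
Probability on Rust is 1 − 1/3 = 2/3.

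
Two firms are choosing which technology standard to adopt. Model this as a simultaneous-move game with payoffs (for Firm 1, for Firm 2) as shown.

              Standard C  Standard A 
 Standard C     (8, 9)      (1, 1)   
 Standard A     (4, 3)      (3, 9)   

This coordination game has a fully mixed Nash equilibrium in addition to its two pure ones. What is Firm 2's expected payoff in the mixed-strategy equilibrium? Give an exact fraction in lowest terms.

Firm 1 mixes with probability p on Standard C, chosen so Firm 2 is indifferent: 9p + 3(1−p) = 1p + 9(1−p) gives p = 3/7.
Firm 2's expected payoff is 9·3/7 + 3·4/7 = 39/7.

39/7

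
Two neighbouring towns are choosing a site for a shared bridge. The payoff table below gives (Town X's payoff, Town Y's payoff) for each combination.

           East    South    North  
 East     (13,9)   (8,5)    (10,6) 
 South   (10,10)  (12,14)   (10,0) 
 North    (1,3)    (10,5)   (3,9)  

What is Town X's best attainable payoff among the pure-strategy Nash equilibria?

Both East is a pure NE (Town X: 13 ≥ 10; Town Y: 9 ≥ 6). Town X gets 13.
Both South is a pure NE (Town X: 12 ≥ 10; Town Y: 14 ≥ 10). Town X gets 12.
Every other cell has a profitable deviation for at least one player. Highest of {13, 12} is 13.

13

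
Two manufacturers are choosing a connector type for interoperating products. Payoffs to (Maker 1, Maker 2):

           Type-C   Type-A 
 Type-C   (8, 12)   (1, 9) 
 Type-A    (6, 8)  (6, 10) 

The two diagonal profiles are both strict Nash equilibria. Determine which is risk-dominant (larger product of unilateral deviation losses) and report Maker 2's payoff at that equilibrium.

10

At both Type-C: Maker 1 loses 8 − 6 = 2 by deviating; Maker 2 loses 12 − 9 = 3. Product = 2·3 = 6.
At both Type-A: Maker 1 loses 6 − 1 = 5 by deviating; Maker 2 loses 10 − 8 = 2. Product = 5·2 = 10.
10 > 6, so both Type-A is risk-dominant. Maker 2's payoff there is 10.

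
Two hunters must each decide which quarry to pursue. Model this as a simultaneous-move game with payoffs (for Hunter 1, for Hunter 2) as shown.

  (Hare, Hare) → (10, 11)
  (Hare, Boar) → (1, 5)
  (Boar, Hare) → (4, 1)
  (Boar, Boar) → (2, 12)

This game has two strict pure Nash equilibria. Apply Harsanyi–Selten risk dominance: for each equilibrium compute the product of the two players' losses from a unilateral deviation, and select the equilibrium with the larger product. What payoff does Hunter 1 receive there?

10

At both Hare: Hunter 1 loses 10 − 4 = 6 by deviating; Hunter 2 loses 11 − 5 = 6. Product = 6·6 = 36.
At both Boar: Hunter 1 loses 2 − 1 = 1 by deviating; Hunter 2 loses 12 − 1 = 11. Product = 1·11 = 11.
36 > 11, so both Hare is risk-dominant. Hunter 1's payoff there is 10.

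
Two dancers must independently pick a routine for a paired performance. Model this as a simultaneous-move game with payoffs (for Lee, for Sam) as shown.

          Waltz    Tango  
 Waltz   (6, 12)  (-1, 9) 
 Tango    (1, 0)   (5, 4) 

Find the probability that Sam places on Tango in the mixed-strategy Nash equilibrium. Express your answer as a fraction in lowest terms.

5/11

Sam's mix q on Waltz must make Lee indifferent between Waltz and Tango.
Lee's payoff from Waltz: 6q + (-1)(1−q). From Tango: 1q + 5(1−q).
Set equal: 5q = 6(1−q) → q = 6/11.
Probability on Tango is 1 − 6/11 = 5/11.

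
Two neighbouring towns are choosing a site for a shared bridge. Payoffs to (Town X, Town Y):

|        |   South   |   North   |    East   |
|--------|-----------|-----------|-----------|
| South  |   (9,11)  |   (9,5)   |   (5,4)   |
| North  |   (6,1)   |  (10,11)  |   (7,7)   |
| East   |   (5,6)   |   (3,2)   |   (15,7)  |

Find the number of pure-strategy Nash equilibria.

Both South: Town X gets 9 (best alternative 6); Town Y gets 11 (best alternative 5). Neither deviates — NE.
Both North: Town X gets 10 (best alternative 9); Town Y gets 11 (best alternative 7). Neither deviates — NE.
Both East: Town X gets 15 (best alternative 7); Town Y gets 7 (best alternative 6). Neither deviates — NE.
(East, South) is not a NE: Town X would switch to South (9 > 5).
No other cell survives both best-response checks, so there are 3 pure NE.

3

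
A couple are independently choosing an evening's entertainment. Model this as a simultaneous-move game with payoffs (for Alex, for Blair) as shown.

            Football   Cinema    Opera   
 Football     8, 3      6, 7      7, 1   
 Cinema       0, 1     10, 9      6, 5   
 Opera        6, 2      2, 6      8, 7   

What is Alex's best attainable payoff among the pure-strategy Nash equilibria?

Both Cinema is a pure NE (Alex: 10 ≥ 6; Blair: 9 ≥ 5). Alex gets 10.
Both Opera is a pure NE (Alex: 8 ≥ 7; Blair: 7 ≥ 6). Alex gets 8.
Every other cell has a profitable deviation for at least one player. Highest of {10, 8} is 10.

10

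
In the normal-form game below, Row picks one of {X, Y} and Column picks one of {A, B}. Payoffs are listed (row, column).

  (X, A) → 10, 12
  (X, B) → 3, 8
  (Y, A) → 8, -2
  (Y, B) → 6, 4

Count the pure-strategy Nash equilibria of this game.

2

(X, A): Row gets 10 (best alternative 8); Column gets 12 (best alternative 8). Neither deviates — NE.
(Y, B): Row gets 6 (best alternative 3); Column gets 4 (best alternative -2). Neither deviates — NE.
(X, B) is not a NE: Row would switch to Y (6 > 3).
No other cell survives both best-response checks, so there are 2 pure NE.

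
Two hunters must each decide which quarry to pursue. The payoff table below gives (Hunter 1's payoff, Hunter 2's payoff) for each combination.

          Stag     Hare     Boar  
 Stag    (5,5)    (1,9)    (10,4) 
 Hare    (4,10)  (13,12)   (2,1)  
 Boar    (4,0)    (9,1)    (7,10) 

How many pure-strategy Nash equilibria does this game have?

1

Both Hare: Hunter 1 gets 13 (best alternative 9); Hunter 2 gets 12 (best alternative 10). Neither deviates — NE.
Both Stag is not a NE: Hunter 2 would switch to Hare (9 > 5).
No other cell survives both best-response checks, so there is 1 pure NE.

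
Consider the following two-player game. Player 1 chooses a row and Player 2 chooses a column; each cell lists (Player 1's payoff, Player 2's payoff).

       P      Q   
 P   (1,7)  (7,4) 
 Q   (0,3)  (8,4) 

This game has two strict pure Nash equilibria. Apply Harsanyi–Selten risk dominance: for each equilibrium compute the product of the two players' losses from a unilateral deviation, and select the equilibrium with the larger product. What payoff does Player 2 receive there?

7

At both P: Player 1 loses 1 − 0 = 1 by deviating; Player 2 loses 7 − 4 = 3. Product = 1·3 = 3.
At both Q: Player 1 loses 8 − 7 = 1 by deviating; Player 2 loses 4 − 3 = 1. Product = 1·1 = 1.
3 > 1, so both P is risk-dominant. Player 2's payoff there is 7.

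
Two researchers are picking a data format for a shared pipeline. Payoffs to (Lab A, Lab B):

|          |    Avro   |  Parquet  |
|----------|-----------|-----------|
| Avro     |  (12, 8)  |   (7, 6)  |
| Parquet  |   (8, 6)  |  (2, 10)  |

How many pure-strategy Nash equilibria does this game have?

1

Both Avro: Lab A gets 12 (best alternative 8); Lab B gets 8 (best alternative 6). Neither deviates — NE.
Both Parquet is not a NE: Lab A would switch to Avro (7 > 2).
No other cell survives both best-response checks, so there is 1 pure NE.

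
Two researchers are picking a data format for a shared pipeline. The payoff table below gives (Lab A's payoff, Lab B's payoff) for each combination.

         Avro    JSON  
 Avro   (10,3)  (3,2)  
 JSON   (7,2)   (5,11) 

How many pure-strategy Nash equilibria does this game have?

Both Avro: Lab A gets 10 (best alternative 7); Lab B gets 3 (best alternative 2). Neither deviates — NE.
Both JSON: Lab A gets 5 (best alternative 3); Lab B gets 11 (best alternative 2). Neither deviates — NE.
(Avro, JSON) is not a NE: Lab A would switch to JSON (5 > 3).
No other cell survives both best-response checks, so there are 2 pure NE.

2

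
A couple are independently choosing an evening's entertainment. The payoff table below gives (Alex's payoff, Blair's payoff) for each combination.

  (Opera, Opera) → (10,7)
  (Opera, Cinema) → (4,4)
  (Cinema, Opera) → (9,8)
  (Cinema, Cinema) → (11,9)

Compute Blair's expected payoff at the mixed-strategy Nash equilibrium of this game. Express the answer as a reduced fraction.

Alex mixes with probability p on Opera, chosen so Blair is indifferent: 7p + 8(1−p) = 4p + 9(1−p) gives p = 1/4.
Blair's expected payoff is 7·1/4 + 8·3/4 = 31/4.

31/4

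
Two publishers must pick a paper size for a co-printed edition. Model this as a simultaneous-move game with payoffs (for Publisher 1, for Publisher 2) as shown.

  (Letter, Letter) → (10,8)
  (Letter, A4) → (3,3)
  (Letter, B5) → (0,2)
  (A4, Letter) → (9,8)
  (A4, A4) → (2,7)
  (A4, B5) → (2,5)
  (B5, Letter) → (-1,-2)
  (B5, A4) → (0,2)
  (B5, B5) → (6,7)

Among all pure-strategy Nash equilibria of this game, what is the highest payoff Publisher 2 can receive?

Both Letter is a pure NE (Publisher 1: 10 ≥ 9; Publisher 2: 8 ≥ 3). Publisher 2 gets 8.
Both B5 is a pure NE (Publisher 1: 6 ≥ 2; Publisher 2: 7 ≥ 2). Publisher 2 gets 7.
Every other cell has a profitable deviation for at least one player. Highest of {8, 7} is 8.

8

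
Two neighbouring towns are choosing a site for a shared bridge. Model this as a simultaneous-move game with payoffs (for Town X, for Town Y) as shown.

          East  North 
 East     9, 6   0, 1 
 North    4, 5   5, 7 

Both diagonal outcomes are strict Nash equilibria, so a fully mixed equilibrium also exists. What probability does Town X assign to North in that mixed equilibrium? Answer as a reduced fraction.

5/7

Town X's mix p on East must make Town Y indifferent between East and North.
Town Y's payoff from East: 6p + 5(1−p). From North: 1p + 7(1−p).
Set equal: 5p = 2(1−p) → p = 2/7.
Probability on North is 1 − 2/7 = 5/7.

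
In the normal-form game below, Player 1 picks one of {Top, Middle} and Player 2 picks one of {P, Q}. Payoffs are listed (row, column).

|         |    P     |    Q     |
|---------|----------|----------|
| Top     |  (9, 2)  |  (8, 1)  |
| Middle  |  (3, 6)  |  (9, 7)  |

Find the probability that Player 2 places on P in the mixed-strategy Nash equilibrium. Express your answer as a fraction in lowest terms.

1/7

Player 2's mix q on P must make Player 1 indifferent between Top and Middle.
Player 1's payoff from Top: 9q + 8(1−q). From Middle: 3q + 9(1−q).
Set equal: 6q = 1(1−q) → q = 1/7.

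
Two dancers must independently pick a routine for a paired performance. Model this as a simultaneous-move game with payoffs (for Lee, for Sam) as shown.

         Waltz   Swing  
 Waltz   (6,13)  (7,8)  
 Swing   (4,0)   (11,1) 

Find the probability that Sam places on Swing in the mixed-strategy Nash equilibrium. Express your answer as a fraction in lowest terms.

Sam's mix q on Waltz must make Lee indifferent between Waltz and Swing.
Lee's payoff from Waltz: 6q + 7(1−q). From Swing: 4q + 11(1−q).
Set equal: 2q = 4(1−q) → q = 4/6 = 2/3.
Probability on Swing is 1 − 2/3 = 1/3.

1/3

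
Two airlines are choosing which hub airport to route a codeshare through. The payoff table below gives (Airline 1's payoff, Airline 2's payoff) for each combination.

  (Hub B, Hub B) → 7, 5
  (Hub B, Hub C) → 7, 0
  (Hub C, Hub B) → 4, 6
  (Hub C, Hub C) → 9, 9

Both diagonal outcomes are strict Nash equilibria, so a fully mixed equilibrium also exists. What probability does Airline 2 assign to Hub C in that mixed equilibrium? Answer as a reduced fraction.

Airline 2's mix q on Hub B must make Airline 1 indifferent between Hub B and Hub C.
Airline 1's payoff from Hub B: 7q + 7(1−q). From Hub C: 4q + 9(1−q).
Set equal: 3q = 2(1−q) → q = 2/5.
Probability on Hub C is 1 − 2/5 = 3/5.

3/5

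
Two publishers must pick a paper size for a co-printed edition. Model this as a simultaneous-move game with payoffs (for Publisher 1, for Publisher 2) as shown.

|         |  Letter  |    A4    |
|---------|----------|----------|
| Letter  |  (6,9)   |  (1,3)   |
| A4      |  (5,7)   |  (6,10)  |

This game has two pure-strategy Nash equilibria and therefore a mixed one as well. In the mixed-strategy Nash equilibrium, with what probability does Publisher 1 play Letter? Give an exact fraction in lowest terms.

Publisher 1's mix p on Letter must make Publisher 2 indifferent between Letter and A4.
Publisher 2's payoff from Letter: 9p + 7(1−p). From A4: 3p + 10(1−p).
Set equal: 6p = 3(1−p) → p = 3/9 = 1/3.

1/3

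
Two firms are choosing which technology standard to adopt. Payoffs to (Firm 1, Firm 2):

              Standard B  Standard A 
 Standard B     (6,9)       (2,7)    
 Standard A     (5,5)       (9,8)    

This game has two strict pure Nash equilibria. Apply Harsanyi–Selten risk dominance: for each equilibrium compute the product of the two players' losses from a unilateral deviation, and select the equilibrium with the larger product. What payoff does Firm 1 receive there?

9

At both Standard B: Firm 1 loses 6 − 5 = 1 by deviating; Firm 2 loses 9 − 7 = 2. Product = 1·2 = 2.
At both Standard A: Firm 1 loses 9 − 2 = 7 by deviating; Firm 2 loses 8 − 5 = 3. Product = 7·3 = 21.
21 > 2, so both Standard A is risk-dominant. Firm 1's payoff there is 9.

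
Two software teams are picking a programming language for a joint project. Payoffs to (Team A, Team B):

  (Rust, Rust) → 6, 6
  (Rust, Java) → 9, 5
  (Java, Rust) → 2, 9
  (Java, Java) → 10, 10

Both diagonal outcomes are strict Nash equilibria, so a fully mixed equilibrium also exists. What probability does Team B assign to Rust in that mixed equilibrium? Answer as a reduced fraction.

Team B's mix q on Rust must make Team A indifferent between Rust and Java.
Team A's payoff from Rust: 6q + 9(1−q). From Java: 2q + 10(1−q).
Set equal: 4q = 1(1−q) → q = 1/5.

1/5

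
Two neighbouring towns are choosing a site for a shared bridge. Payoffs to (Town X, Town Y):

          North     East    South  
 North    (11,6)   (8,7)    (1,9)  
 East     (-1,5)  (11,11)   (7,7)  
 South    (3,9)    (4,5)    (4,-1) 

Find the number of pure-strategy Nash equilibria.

Both East: Town X gets 11 (best alternative 8); Town Y gets 11 (best alternative 7). Neither deviates — NE.
Both South is not a NE: Town X would switch to East (7 > 4).
No other cell survives both best-response checks, so there is 1 pure NE.

1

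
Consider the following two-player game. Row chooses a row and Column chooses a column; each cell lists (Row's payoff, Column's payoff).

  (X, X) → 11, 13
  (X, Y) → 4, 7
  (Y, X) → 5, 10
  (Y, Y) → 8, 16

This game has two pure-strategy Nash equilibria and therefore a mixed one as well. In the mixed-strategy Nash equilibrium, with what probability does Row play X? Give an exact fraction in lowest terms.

Row's mix p on X must make Column indifferent between X and Y.
Column's payoff from X: 13p + 10(1−p). From Y: 7p + 16(1−p).
Set equal: 6p = 6(1−p) → p = 6/12 = 1/2.

1/2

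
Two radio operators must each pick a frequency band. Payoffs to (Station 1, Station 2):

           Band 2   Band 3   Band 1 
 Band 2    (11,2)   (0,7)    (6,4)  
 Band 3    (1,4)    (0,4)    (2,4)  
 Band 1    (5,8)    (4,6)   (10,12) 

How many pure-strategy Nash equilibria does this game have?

Both Band 1: Station 1 gets 10 (best alternative 6); Station 2 gets 12 (best alternative 8). Neither deviates — NE.
Both Band 2 is not a NE: Station 2 would switch to Band 3 (7 > 2).
No other cell survives both best-response checks, so there is 1 pure NE.

1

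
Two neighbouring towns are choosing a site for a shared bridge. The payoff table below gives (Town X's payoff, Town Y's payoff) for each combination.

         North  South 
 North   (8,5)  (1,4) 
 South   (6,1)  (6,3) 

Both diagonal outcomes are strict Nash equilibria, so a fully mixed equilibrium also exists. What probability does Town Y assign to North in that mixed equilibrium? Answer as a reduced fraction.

Town Y's mix q on North must make Town X indifferent between North and South.
Town X's payoff from North: 8q + 1(1−q). From South: 6q + 6(1−q).
Set equal: 2q = 5(1−q) → q = 5/7.

5/7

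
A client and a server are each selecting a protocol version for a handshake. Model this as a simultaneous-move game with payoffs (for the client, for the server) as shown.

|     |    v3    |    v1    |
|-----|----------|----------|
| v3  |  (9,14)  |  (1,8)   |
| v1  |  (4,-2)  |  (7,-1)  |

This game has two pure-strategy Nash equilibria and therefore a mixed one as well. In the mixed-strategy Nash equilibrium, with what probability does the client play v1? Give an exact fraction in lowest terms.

6/7

The client's mix p on v3 must make the server indifferent between v3 and v1.
The server's payoff from v3: 14p + (-2)(1−p). From v1: 8p + (-1)(1−p).
Set equal: 6p = 1(1−p) → p = 1/7.
Probability on v1 is 1 − 1/7 = 6/7.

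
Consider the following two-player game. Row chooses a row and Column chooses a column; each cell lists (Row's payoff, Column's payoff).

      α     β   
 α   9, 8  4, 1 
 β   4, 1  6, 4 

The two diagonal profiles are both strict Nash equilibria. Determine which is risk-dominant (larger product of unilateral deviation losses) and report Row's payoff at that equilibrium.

At both α: Row loses 9 − 4 = 5 by deviating; Column loses 8 − 1 = 7. Product = 5·7 = 35.
At both β: Row loses 6 − 4 = 2 by deviating; Column loses 4 − 1 = 3. Product = 2·3 = 6.
35 > 6, so both α is risk-dominant. Row's payoff there is 9.

9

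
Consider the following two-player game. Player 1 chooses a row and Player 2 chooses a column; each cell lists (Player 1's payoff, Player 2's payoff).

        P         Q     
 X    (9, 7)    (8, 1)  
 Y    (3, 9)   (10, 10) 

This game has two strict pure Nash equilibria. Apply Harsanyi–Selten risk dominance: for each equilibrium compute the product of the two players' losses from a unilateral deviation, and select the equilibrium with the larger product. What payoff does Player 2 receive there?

At (X, P): Player 1 loses 9 − 3 = 6 by deviating; Player 2 loses 7 − 1 = 6. Product = 6·6 = 36.
At (Y, Q): Player 1 loses 10 − 8 = 2 by deviating; Player 2 loses 10 − 9 = 1. Product = 2·1 = 2.
36 > 2, so (X, P) is risk-dominant. Player 2's payoff there is 7.

7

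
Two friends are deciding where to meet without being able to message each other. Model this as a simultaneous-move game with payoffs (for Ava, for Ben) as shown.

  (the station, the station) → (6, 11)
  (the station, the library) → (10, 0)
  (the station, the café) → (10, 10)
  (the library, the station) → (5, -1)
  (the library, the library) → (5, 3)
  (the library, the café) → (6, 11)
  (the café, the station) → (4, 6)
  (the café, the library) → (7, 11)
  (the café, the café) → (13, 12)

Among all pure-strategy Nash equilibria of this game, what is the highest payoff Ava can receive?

13

Both the station is a pure NE (Ava: 6 ≥ 5; Ben: 11 ≥ 10). Ava gets 6.
Both the café is a pure NE (Ava: 13 ≥ 10; Ben: 12 ≥ 11). Ava gets 13.
Every other cell has a profitable deviation for at least one player. Highest of {6, 13} is 13.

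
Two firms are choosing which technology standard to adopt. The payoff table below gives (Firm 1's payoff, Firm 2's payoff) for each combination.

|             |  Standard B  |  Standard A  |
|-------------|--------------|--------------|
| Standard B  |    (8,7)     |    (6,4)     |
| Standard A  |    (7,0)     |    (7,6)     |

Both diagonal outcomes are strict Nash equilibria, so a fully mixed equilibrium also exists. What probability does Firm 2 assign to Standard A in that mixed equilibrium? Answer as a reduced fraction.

1/2

Firm 2's mix q on Standard B must make Firm 1 indifferent between Standard B and Standard A.
Firm 1's payoff from Standard B: 8q + 6(1−q). From Standard A: 7q + 7(1−q).
Set equal: 1q = 1(1−q) → q = 1/2.
Probability on Standard A is 1 − 1/2 = 1/2.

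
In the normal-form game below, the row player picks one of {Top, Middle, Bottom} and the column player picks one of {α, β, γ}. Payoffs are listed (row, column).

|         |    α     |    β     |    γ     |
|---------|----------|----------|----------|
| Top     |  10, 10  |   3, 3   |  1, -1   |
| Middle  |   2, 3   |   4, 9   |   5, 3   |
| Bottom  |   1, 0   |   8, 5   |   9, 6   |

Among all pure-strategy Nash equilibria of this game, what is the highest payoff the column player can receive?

10

(Top, α) is a pure NE (the row player: 10 ≥ 2; the column player: 10 ≥ 3). The column player gets 10.
(Bottom, γ) is a pure NE (the row player: 9 ≥ 5; the column player: 6 ≥ 5). The column player gets 6.
Every other cell has a profitable deviation for at least one player. Highest of {10, 6} is 10.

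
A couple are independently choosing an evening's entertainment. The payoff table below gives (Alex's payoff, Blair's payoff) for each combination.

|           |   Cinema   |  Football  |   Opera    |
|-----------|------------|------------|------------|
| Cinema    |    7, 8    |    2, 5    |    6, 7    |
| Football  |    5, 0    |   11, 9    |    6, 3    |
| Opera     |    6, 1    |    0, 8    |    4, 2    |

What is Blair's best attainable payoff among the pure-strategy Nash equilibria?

9

Both Cinema is a pure NE (Alex: 7 ≥ 6; Blair: 8 ≥ 7). Blair gets 8.
Both Football is a pure NE (Alex: 11 ≥ 2; Blair: 9 ≥ 3). Blair gets 9.
Every other cell has a profitable deviation for at least one player. Highest of {8, 9} is 9.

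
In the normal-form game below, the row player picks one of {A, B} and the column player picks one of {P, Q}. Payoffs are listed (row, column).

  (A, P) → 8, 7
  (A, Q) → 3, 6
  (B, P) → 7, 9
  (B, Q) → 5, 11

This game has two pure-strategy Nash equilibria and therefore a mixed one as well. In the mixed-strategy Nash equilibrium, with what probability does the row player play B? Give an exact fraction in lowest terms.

The row player's mix p on A must make the column player indifferent between P and Q.
The column player's payoff from P: 7p + 9(1−p). From Q: 6p + 11(1−p).
Set equal: 1p = 2(1−p) → p = 2/3.
Probability on B is 1 − 2/3 = 1/3.

1/3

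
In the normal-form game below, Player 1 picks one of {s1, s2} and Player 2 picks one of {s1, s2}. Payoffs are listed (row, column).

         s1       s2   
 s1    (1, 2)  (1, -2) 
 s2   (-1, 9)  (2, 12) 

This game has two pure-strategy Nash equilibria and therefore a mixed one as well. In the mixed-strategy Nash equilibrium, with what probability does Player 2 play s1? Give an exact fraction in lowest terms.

1/3

Player 2's mix q on s1 must make Player 1 indifferent between s1 and s2.
Player 1's payoff from s1: 1q + 1(1−q). From s2: (-1)q + 2(1−q).
Set equal: 2q = 1(1−q) → q = 1/3.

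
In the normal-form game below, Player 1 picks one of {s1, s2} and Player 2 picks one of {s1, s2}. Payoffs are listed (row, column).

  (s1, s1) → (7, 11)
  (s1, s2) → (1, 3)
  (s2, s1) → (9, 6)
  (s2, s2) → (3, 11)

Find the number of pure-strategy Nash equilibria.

1

Both s2: Player 1 gets 3 (best alternative 1); Player 2 gets 11 (best alternative 6). Neither deviates — NE.
Both s1 is not a NE: Player 1 would switch to s2 (9 > 7).
No other cell survives both best-response checks, so there is 1 pure NE.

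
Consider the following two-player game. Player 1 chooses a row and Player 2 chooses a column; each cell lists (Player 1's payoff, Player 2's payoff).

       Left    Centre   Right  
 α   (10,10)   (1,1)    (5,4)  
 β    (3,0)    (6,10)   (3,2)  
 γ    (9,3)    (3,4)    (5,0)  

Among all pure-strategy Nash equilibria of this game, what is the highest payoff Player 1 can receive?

(α, Left) is a pure NE (Player 1: 10 ≥ 9; Player 2: 10 ≥ 4). Player 1 gets 10.
(β, Centre) is a pure NE (Player 1: 6 ≥ 3; Player 2: 10 ≥ 2). Player 1 gets 6.
Every other cell has a profitable deviation for at least one player. Highest of {10, 6} is 10.

10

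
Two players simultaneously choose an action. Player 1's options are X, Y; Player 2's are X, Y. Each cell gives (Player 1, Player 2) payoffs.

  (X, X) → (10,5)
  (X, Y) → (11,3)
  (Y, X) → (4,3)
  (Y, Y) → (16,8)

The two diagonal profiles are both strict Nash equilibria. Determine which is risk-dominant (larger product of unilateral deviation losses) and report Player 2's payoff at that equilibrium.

At both X: Player 1 loses 10 − 4 = 6 by deviating; Player 2 loses 5 − 3 = 2. Product = 6·2 = 12.
At both Y: Player 1 loses 16 − 11 = 5 by deviating; Player 2 loses 8 − 3 = 5. Product = 5·5 = 25.
25 > 12, so both Y is risk-dominant. Player 2's payoff there is 8.

8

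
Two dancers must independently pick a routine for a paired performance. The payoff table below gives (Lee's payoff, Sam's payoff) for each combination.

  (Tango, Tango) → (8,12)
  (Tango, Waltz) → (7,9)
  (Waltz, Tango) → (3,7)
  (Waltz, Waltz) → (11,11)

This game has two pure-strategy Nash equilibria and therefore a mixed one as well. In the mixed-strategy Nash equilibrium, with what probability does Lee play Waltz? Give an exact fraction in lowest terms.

3/7

Lee's mix p on Tango must make Sam indifferent between Tango and Waltz.
Sam's payoff from Tango: 12p + 7(1−p). From Waltz: 9p + 11(1−p).
Set equal: 3p = 4(1−p) → p = 4/7.
Probability on Waltz is 1 − 4/7 = 3/7.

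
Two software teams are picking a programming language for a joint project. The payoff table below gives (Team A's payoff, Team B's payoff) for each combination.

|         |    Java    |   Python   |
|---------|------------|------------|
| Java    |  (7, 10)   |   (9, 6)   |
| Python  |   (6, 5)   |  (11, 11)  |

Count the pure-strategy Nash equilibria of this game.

Both Java: Team A gets 7 (best alternative 6); Team B gets 10 (best alternative 6). Neither deviates — NE.
Both Python: Team A gets 11 (best alternative 9); Team B gets 11 (best alternative 5). Neither deviates — NE.
(Java, Python) is not a NE: Team A would switch to Python (11 > 9).
No other cell survives both best-response checks, so there are 2 pure NE.

2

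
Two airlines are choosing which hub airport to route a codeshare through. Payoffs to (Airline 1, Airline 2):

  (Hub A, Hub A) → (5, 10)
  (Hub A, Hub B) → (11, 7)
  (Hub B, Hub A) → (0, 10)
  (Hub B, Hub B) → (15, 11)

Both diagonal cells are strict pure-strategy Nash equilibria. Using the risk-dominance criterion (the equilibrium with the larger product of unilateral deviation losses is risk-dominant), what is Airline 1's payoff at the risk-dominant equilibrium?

5

At both Hub A: Airline 1 loses 5 − 0 = 5 by deviating; Airline 2 loses 10 − 7 = 3. Product = 5·3 = 15.
At both Hub B: Airline 1 loses 15 − 11 = 4 by deviating; Airline 2 loses 11 − 10 = 1. Product = 4·1 = 4.
15 > 4, so both Hub A is risk-dominant. Airline 1's payoff there is 5.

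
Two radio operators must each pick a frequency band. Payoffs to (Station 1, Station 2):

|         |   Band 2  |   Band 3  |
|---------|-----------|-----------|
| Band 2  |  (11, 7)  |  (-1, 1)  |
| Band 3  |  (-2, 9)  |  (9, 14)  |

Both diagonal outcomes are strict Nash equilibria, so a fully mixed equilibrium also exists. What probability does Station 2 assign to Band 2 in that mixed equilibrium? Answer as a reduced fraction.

Station 2's mix q on Band 2 must make Station 1 indifferent between Band 2 and Band 3.
Station 1's payoff from Band 2: 11q + (-1)(1−q). From Band 3: (-2)q + 9(1−q).
Set equal: 13q = 10(1−q) → q = 10/23.

10/23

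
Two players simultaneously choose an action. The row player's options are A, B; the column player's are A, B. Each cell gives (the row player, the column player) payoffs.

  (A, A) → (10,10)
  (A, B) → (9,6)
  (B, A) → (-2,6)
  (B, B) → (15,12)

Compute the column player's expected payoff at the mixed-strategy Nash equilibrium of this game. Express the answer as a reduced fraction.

42/5

The row player mixes with probability p on A, chosen so the column player is indifferent: 10p + 6(1−p) = 6p + 12(1−p) gives p = 3/5.
The column player's expected payoff is 10·3/5 + 6·2/5 = 42/5.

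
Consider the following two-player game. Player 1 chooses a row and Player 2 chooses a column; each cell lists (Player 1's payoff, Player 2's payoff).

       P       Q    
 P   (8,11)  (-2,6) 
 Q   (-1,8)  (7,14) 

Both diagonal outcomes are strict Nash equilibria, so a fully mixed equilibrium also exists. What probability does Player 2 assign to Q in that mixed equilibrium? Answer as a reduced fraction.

Player 2's mix q on P must make Player 1 indifferent between P and Q.
Player 1's payoff from P: 8q + (-2)(1−q). From Q: (-1)q + 7(1−q).
Set equal: 9q = 9(1−q) → q = 9/18 = 1/2.
Probability on Q is 1 − 1/2 = 1/2.

1/2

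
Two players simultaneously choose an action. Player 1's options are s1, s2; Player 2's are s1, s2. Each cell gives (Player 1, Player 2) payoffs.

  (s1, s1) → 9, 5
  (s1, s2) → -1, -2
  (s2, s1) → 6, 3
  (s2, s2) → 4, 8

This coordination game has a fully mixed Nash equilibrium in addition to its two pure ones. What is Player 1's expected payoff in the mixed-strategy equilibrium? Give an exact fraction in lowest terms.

Player 2 mixes with probability q on s1, chosen so Player 1 is indifferent: 9q + (-1)(1−q) = 6q + 4(1−q) gives q = 5/8.
Player 1's expected payoff (from either row, since indifferent) is 9·5/8 + (-1)·3/8 = 21/4.

21/4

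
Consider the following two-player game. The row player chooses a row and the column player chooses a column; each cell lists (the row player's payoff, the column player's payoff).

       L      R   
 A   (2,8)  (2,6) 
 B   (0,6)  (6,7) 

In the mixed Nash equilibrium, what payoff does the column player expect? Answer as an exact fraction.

20/3

The row player mixes with probability p on A, chosen so the column player is indifferent: 8p + 6(1−p) = 6p + 7(1−p) gives p = 1/3.
The column player's expected payoff is 8·1/3 + 6·2/3 = 20/3.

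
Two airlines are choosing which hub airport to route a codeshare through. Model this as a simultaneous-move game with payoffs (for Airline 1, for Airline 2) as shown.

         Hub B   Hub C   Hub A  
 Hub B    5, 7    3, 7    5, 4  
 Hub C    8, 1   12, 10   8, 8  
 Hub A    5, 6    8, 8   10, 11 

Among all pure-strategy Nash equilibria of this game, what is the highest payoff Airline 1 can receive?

Both Hub C is a pure NE (Airline 1: 12 ≥ 8; Airline 2: 10 ≥ 8). Airline 1 gets 12.
Both Hub A is a pure NE (Airline 1: 10 ≥ 8; Airline 2: 11 ≥ 8). Airline 1 gets 10.
Every other cell has a profitable deviation for at least one player. Highest of {12, 10} is 12.

12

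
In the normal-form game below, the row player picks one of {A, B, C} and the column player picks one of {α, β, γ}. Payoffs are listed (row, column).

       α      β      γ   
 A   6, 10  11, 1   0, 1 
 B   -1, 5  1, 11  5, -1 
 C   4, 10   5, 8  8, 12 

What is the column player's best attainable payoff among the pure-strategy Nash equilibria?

12

(A, α) is a pure NE (the row player: 6 ≥ 4; the column player: 10 ≥ 1). The column player gets 10.
(C, γ) is a pure NE (the row player: 8 ≥ 5; the column player: 12 ≥ 10). The column player gets 12.
Every other cell has a profitable deviation for at least one player. Highest of {10, 12} is 12.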